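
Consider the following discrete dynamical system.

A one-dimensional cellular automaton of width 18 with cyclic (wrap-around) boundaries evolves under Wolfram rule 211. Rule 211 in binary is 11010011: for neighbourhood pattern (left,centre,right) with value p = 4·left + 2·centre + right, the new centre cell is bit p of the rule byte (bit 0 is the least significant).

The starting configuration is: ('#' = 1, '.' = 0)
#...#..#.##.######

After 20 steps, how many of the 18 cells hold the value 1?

14

step 0: #...#..#.##.######
step 1: ####.##...#..#####
step 2: ####..####.##.####
step 3: ######.###..#..###
step 4: ######..####.##.##
step 5: ########.###..#..#
step 6: ########..####.##.
step 7: .#########.###..#.
step 8: #.########..####.#
step 9: #..#########.###..
step 10: .##.########..####
step 11: ..#..#########.###
step 12: ##.##.########..##
step 13: ##..#..#########.#
step 14: ####.##.########..
step 15: .###..#..#########
step 16: ..####.##.########
step 17: ##.###..#..#######
step 18: ##..####.##.######
step 19: ####.###..#..#####
step 20: ####..####.##.####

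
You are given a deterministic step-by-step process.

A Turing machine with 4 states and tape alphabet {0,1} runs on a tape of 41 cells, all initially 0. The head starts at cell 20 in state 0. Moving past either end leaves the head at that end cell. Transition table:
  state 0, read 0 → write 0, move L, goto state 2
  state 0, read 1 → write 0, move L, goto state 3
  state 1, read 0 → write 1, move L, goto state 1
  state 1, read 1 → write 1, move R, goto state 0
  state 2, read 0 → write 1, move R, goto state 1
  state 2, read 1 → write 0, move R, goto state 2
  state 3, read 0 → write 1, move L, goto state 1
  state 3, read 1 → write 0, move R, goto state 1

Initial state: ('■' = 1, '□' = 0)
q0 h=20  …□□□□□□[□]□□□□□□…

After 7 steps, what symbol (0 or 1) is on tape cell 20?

0) q0 h=20  …□□□□□□[□]□□□□□□…
1) q2 h=19  …□□□□□□[□]□□□□□□…
2) q1 h=20  …□□□□□■[□]□□□□□□…
3) q1 h=19  …□□□□□□[■]■□□□□□…
4) q0 h=20  …□□□□□■[■]□□□□□□…
5) q3 h=19  …□□□□□□[■]□□□□□□…
6) q1 h=20  …□□□□□□[□]□□□□□□…
7) q1 h=19  …□□□□□□[□]■□□□□□…

1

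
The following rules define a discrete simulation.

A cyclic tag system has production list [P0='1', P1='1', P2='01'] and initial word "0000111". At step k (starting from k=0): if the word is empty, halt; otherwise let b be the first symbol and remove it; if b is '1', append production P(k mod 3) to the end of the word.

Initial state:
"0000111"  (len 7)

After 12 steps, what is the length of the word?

4

[0] "0000111"  (len 7)
[1] "000111"  (len 6)
[2] "00111"  (len 5)
[3] "0111"  (len 4)
[4] "111"  (len 3)
[5] "111"  (len 3)
[6] "1101"  (len 4)
[7] "1011"  (len 4)
[8] "0111"  (len 4)
[9] "111"  (len 3)
[10] "111"  (len 3)
[11] "111"  (len 3)
[12] "1101"  (len 4)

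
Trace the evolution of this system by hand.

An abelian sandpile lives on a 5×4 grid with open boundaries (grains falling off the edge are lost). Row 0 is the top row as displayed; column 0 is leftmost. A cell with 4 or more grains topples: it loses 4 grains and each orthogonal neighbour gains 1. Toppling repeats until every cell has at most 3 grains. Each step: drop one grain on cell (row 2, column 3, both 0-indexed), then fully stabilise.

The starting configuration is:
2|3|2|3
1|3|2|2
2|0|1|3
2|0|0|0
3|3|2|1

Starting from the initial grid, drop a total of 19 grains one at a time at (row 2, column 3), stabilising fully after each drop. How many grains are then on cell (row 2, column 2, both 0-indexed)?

1

[0] 2|3|2|3
1|3|2|2
2|0|1|3
2|0|0|0
3|3|2|1
[1] 2|3|2|3
1|3|2|3
2|0|2|0
2|0|0|1
3|3|2|1
[2] 2|3|2|3
1|3|2|3
2|0|2|1
2|0|0|1
3|3|2|1
[3] 2|3|2|3
1|3|2|3
2|0|2|2
2|0|0|1
3|3|2|1
[4] 2|3|2|3
1|3|2|3
2|0|2|3
2|0|0|1
3|3|2|1
[5] 2|3|3|0
1|3|3|1
2|0|3|1
2|0|0|2
3|3|2|1
[6] 2|3|3|0
1|3|3|1
2|0|3|2
2|0|0|2
3|3|2|1
[7] 2|3|3|0
1|3|3|1
2|0|3|3
2|0|0|2
3|3|2|1
[8] 3|1|1|1
2|1|2|3
2|2|1|1
2|0|1|3
3|3|2|1
[9] 3|1|1|1
2|1|2|3
2|2|1|2
2|0|1|3
3|3|2|1
[10] 3|1|1|1
2|1|2|3
2|2|1|3
2|0|1|3
3|3|2|1
[11] 3|1|1|2
2|1|3|0
2|2|2|2
2|0|2|0
3|3|2|2
[12] 3|1|1|2
2|1|3|0
2|2|2|3
2|0|2|0
3|3|2|2
[13] 3|1|1|2
2|1|3|1
2|2|3|0
2|0|2|1
3|3|2|2
[14] 3|1|1|2
2|1|3|1
2|2|3|1
2|0|2|1
3|3|2|2
[15] 3|1|1|2
2|1|3|1
2|2|3|2
2|0|2|1
3|3|2|2
[16] 3|1|1|2
2|1|3|1
2|2|3|3
2|0|2|1
3|3|2|2
[17] 3|1|2|2
2|2|0|3
2|3|1|1
2|0|3|2
3|3|2|2
[18] 3|1|2|2
2|2|0|3
2|3|1|2
2|0|3|2
3|3|2|2
[19] 3|1|2|2
2|2|0|3
2|3|1|3
2|0|3|2
3|3|2|2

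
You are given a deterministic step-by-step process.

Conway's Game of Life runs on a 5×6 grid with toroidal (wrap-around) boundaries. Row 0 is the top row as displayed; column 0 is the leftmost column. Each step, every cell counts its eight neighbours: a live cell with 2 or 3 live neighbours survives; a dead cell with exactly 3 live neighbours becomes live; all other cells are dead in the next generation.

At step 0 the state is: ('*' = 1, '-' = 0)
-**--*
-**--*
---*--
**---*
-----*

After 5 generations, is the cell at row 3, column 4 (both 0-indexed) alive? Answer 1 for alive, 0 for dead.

0

gen 0: -**--*
-**--*
---*--
**---*
-----*
gen 1: -**-**
-*-**-
----**
*---**
--*-**
gen 2: -*----
-*----
------
*-----
--*---
gen 3: -**---
------
------
------
-*----
gen 4: -**---
------
------
------
-**---
gen 5: -**---
------
------
------
-**---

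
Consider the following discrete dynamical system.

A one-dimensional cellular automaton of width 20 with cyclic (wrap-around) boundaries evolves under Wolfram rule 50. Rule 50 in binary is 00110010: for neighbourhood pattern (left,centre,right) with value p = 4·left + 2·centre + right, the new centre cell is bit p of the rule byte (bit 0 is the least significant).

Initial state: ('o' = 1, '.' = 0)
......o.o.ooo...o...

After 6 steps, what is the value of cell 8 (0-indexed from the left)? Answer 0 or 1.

1

gen 0: ......o.o.ooo...o...
gen 1: .....o.o.o...o.o.o..
gen 2: ....o.o.o.o.o.o.o.o.
gen 3: ...o.o.o.o.o.o.o.o.o
gen 4: o.o.o.o.o.o.o.o.o.o.
gen 5: .o.o.o.o.o.o.o.o.o.o
gen 6: o.o.o.o.o.o.o.o.o.o.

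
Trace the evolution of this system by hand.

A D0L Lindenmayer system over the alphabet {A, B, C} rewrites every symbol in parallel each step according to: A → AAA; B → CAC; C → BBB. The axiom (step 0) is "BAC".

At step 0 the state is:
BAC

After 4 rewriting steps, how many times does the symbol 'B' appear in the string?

36

k=0  BAC
k=1  CACAAABBB
k=2  BBBAAABBBAAAAAAAAACACCACCAC
k=3  CACCACCACAAAAAAAAACACCACCACAAAAAAAAAAAAAAAAAAAAAAAAAAABBBAAABBBBBBAAABBBBBBAAABBB
k=4  BBBAAABBBBBBAAABBBBBBAAABBBAAAAAAAAAAAAAAAAAAAAAAAAAAABBBA…CCACCACCACCACAAAAAAAAACACCACCACCACCACCACAAAAAAAAACACCACCAC  (len 243)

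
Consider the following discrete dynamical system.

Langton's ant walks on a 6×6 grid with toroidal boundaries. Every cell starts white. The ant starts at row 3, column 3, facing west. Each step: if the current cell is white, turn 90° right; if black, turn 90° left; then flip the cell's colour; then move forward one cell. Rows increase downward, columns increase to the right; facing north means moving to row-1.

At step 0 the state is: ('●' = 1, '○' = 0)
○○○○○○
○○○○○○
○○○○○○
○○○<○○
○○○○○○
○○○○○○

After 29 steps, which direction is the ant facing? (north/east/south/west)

north

gen 0: ○○○○○○
○○○○○○
○○○○○○
○○○<○○
○○○○○○
○○○○○○
gen 1: ○○○○○○
○○○○○○
○○○^○○
○○○●○○
○○○○○○
○○○○○○
gen 2: ○○○○○○
○○○○○○
○○○●>○
○○○●○○
○○○○○○
○○○○○○
gen 3: ○○○○○○
○○○○○○
○○○●●○
○○○●v○
○○○○○○
○○○○○○
gen 4: ○○○○○○
○○○○○○
○○○●●○
○○○<●○
○○○○○○
○○○○○○
gen 5: ○○○○○○
○○○○○○
○○○●●○
○○○○●○
○○○v○○
○○○○○○
gen 6: ○○○○○○
○○○○○○
○○○●●○
○○○○●○
○○<●○○
○○○○○○
gen 7: ○○○○○○
○○○○○○
○○○●●○
○○^○●○
○○●●○○
○○○○○○
gen 8: ○○○○○○
○○○○○○
○○○●●○
○○●>●○
○○●●○○
○○○○○○
gen 9: ○○○○○○
○○○○○○
○○○●●○
○○●●●○
○○●v○○
○○○○○○
gen 10: ○○○○○○
○○○○○○
○○○●●○
○○●●●○
○○●○>○
○○○○○○
gen 11: ○○○○○○
○○○○○○
○○○●●○
○○●●●○
○○●○●○
○○○○v○
gen 12: ○○○○○○
○○○○○○
○○○●●○
○○●●●○
○○●○●○
○○○<●○
gen 13: ○○○○○○
○○○○○○
○○○●●○
○○●●●○
○○●^●○
○○○●●○
gen 14: ○○○○○○
○○○○○○
○○○●●○
○○●●●○
○○●●>○
○○○●●○
gen 15: ○○○○○○
○○○○○○
○○○●●○
○○●●^○
○○●●○○
○○○●●○
gen 16: ○○○○○○
○○○○○○
○○○●●○
○○●<○○
○○●●○○
○○○●●○
gen 17: ○○○○○○
○○○○○○
○○○●●○
○○●○○○
○○●v○○
○○○●●○
gen 18: ○○○○○○
○○○○○○
○○○●●○
○○●○○○
○○●○>○
○○○●●○
gen 19: ○○○○○○
○○○○○○
○○○●●○
○○●○○○
○○●○●○
○○○●v○
gen 20: ○○○○○○
○○○○○○
○○○●●○
○○●○○○
○○●○●○
○○○●○>
gen 21: ○○○○○v
○○○○○○
○○○●●○
○○●○○○
○○●○●○
○○○●○●
gen 22: ○○○○<●
○○○○○○
○○○●●○
○○●○○○
○○●○●○
○○○●○●
gen 23: ○○○○●●
○○○○○○
○○○●●○
○○●○○○
○○●○●○
○○○●^●
gen 24: ○○○○●●
○○○○○○
○○○●●○
○○●○○○
○○●○●○
○○○●●>
gen 25: ○○○○●●
○○○○○○
○○○●●○
○○●○○○
○○●○●^
○○○●●○
gen 26: ○○○○●●
○○○○○○
○○○●●○
○○●○○○
>○●○●●
○○○●●○
gen 27: ○○○○●●
○○○○○○
○○○●●○
○○●○○○
●○●○●●
v○○●●○
gen 28: ○○○○●●
○○○○○○
○○○●●○
○○●○○○
●○●○●●
●○○●●<
gen 29: ○○○○●●
○○○○○○
○○○●●○
○○●○○○
●○●○●^
●○○●●●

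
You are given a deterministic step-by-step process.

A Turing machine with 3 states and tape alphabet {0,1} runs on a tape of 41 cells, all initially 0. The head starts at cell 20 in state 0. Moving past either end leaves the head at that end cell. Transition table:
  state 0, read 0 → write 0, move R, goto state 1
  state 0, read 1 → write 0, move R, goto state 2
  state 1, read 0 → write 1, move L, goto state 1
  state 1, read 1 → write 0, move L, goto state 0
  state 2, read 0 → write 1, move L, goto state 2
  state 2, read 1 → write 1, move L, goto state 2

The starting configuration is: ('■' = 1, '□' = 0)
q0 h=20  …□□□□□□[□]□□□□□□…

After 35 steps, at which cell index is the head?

0) q0 h=20  …□□□□□□[□]□□□□□□…
1) q1 h=21  …□□□□□□[□]□□□□□□…
2) q1 h=20  …□□□□□□[□]■□□□□□…
3) q1 h=19  …□□□□□□[□]■■□□□□…
4) q1 h=18  …□□□□□□[□]■■■□□□…
5) q1 h=17  …□□□□□□[□]■■■■□□…
6) q1 h=16  …□□□□□□[□]■■■■■□…
7) q1 h=15  …□□□□□□[□]■■■■■■…
8) q1 h=14  …□□□□□□[□]■■■■■■…
9) q1 h=13  …□□□□□□[□]■■■■■■…
10) q1 h=12  …□□□□□□[□]■■■■■■…
11) q1 h=11  …□□□□□□[□]■■■■■■…
12) q1 h=10  …□□□□□□[□]■■■■■■…
13) q1 h= 9  …□□□□□□[□]■■■■■■…
14) q1 h= 8  …□□□□□□[□]■■■■■■…
15) q1 h= 7  …□□□□□□[□]■■■■■■…
16) q1 h= 6  |□□□□□□[□]■■■■■■…
17) q1 h= 5  |□□□□□[□]■■■■■■…
18) q1 h= 4  |□□□□[□]■■■■■■…
19) q1 h= 3  |□□□[□]■■■■■■…
20) q1 h= 2  |□□[□]■■■■■■…
21) q1 h= 1  |□[□]■■■■■■…
22) q1 h= 0  |[□]■■■■■■…
23) q1 h= 0  |[■]■■■■■■…
24) q0 h= 0  |[□]■■■■■■…
25) q1 h= 1  |□[■]■■■■■■…
26) q0 h= 0  |[□]□■■■■■…
27) q1 h= 1  |□[□]■■■■■■…
28) q1 h= 0  |[□]■■■■■■…
29) q1 h= 0  |[■]■■■■■■…
30) q0 h= 0  |[□]■■■■■■…
31) q1 h= 1  |□[■]■■■■■■…
32) q0 h= 0  |[□]□■■■■■…
33) q1 h= 1  |□[□]■■■■■■…
34) q1 h= 0  |[□]■■■■■■…
35) q1 h= 0  |[■]■■■■■■…

0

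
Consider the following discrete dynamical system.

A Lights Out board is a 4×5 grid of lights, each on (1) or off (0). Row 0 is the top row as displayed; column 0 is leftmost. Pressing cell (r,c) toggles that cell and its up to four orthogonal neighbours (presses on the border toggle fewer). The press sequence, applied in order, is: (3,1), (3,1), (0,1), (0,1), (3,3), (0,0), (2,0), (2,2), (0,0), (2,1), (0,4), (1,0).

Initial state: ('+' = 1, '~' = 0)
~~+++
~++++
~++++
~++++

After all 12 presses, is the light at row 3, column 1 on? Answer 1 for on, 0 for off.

0

0) ~~+++
~++++
~++++
~++++
1) ~~+++
~++++
~~+++
+~~++
2) ~~+++
~++++
~++++
~++++
3) ++~++
~~+++
~++++
~++++
4) ~~+++
~++++
~++++
~++++
5) ~~+++
~++++
~++~+
~+~~~
6) +++++
+++++
~++~+
~+~~~
7) +++++
~++++
+~+~+
++~~~
8) +++++
~+~++
++~++
+++~~
9) ~~+++
++~++
++~++
+++~~
10) ~~+++
+~~++
~~+++
+~+~~
11) ~~+~~
+~~+~
~~+++
+~+~~
12) +~+~~
~+~+~
+~+++
+~+~~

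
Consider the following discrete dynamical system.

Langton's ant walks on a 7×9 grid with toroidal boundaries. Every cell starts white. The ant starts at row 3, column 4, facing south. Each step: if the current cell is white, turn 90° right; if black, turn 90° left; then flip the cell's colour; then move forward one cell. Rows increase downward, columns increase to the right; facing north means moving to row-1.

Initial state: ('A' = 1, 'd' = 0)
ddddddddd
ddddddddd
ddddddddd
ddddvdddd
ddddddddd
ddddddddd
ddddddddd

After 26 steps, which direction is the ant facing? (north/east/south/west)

north

k=0  ddddddddd
ddddddddd
ddddddddd
ddddvdddd
ddddddddd
ddddddddd
ddddddddd
k=1  ddddddddd
ddddddddd
ddddddddd
ddd<Adddd
ddddddddd
ddddddddd
ddddddddd
k=2  ddddddddd
ddddddddd
ddd^ddddd
dddAAdddd
ddddddddd
ddddddddd
ddddddddd
k=3  ddddddddd
ddddddddd
dddA>dddd
dddAAdddd
ddddddddd
ddddddddd
ddddddddd
k=4  ddddddddd
ddddddddd
dddAAdddd
dddAvdddd
ddddddddd
ddddddddd
ddddddddd
k=5  ddddddddd
ddddddddd
dddAAdddd
dddAd>ddd
ddddddddd
ddddddddd
ddddddddd
k=6  ddddddddd
ddddddddd
dddAAdddd
dddAdAddd
dddddvddd
ddddddddd
ddddddddd
k=7  ddddddddd
ddddddddd
dddAAdddd
dddAdAddd
dddd<Addd
ddddddddd
ddddddddd
k=8  ddddddddd
ddddddddd
dddAAdddd
dddA^Addd
ddddAAddd
ddddddddd
ddddddddd
k=9  ddddddddd
ddddddddd
dddAAdddd
dddAA>ddd
ddddAAddd
ddddddddd
ddddddddd
k=10  ddddddddd
ddddddddd
dddAA^ddd
dddAAdddd
ddddAAddd
ddddddddd
ddddddddd
k=11  ddddddddd
ddddddddd
dddAAA>dd
dddAAdddd
ddddAAddd
ddddddddd
ddddddddd
k=12  ddddddddd
ddddddddd
dddAAAAdd
dddAAdvdd
ddddAAddd
ddddddddd
ddddddddd
k=13  ddddddddd
ddddddddd
dddAAAAdd
dddAA<Add
ddddAAddd
ddddddddd
ddddddddd
k=14  ddddddddd
ddddddddd
dddAA^Add
dddAAAAdd
ddddAAddd
ddddddddd
ddddddddd
k=15  ddddddddd
ddddddddd
dddA<dAdd
dddAAAAdd
ddddAAddd
ddddddddd
ddddddddd
k=16  ddddddddd
ddddddddd
dddAddAdd
dddAvAAdd
ddddAAddd
ddddddddd
ddddddddd
k=17  ddddddddd
ddddddddd
dddAddAdd
dddAd>Add
ddddAAddd
ddddddddd
ddddddddd
k=18  ddddddddd
ddddddddd
dddAd^Add
dddAddAdd
ddddAAddd
ddddddddd
ddddddddd
k=19  ddddddddd
ddddddddd
dddAdA>dd
dddAddAdd
ddddAAddd
ddddddddd
ddddddddd
k=20  ddddddddd
dddddd^dd
dddAdAddd
dddAddAdd
ddddAAddd
ddddddddd
ddddddddd
k=21  ddddddddd
ddddddA>d
dddAdAddd
dddAddAdd
ddddAAddd
ddddddddd
ddddddddd
k=22  ddddddddd
ddddddAAd
dddAdAdvd
dddAddAdd
ddddAAddd
ddddddddd
ddddddddd
k=23  ddddddddd
ddddddAAd
dddAdA<Ad
dddAddAdd
ddddAAddd
ddddddddd
ddddddddd
k=24  ddddddddd
dddddd^Ad
dddAdAAAd
dddAddAdd
ddddAAddd
ddddddddd
ddddddddd
k=25  ddddddddd
ddddd<dAd
dddAdAAAd
dddAddAdd
ddddAAddd
ddddddddd
ddddddddd
k=26  ddddd^ddd
dddddAdAd
dddAdAAAd
dddAddAdd
ddddAAddd
ddddddddd
ddddddddd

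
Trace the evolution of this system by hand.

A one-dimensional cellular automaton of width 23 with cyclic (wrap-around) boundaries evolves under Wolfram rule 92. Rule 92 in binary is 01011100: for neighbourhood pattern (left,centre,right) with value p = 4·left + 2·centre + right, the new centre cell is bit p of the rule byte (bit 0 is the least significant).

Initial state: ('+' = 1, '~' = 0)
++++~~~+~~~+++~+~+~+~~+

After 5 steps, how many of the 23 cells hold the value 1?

gen 0: ++++~~~+~~~+++~+~+~+~~+
gen 1: ~~~++~~++~~+~+~+~+~++~+
gen 2: +~~+++~+++~+~+~+~+~++~+
gen 3: ++~+~+~+~+~+~+~+~+~++~+
gen 4: ~+~+~+~+~+~+~+~+~+~++~+
gen 5: ~+~+~+~+~+~+~+~+~+~++~+

12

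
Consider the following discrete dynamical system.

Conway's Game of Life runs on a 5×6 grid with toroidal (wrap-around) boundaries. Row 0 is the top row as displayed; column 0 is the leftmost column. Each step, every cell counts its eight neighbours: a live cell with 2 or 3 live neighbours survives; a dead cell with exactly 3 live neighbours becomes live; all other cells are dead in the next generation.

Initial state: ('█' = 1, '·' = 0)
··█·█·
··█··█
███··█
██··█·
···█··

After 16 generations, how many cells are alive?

step 0: ··█·█·
··█··█
███··█
██··█·
···█··
step 1: ··█·█·
··█·██
··███·
···██·
·█████
step 2: █·····
·██··█
··█···
·█····
·█···█
step 3: ··█··█
███···
█·█···
███···
·█····
step 4: ··█···
█·██·█
···█·█
█·█···
······
step 5: ·███··
████·█
···█·█
······
·█····
step 6: ···██·
·····█
·█·█·█
······
·█····
step 7: ····█·
█·██·█
█···█·
█·█···
······
step 8: ···███
██·█··
█·█·█·
·█···█
······
step 9: █·████
██····
··███·
██···█
█····█
step 10: ··███·
█·····
··███·
·███··
··██··
step 11: ·██·█·
·█···█
····█·
·█····
······
step 12: ███···
██████
█·····
······
·██···
step 13: ····█·
···██·
█·███·
·█····
█·█···
step 14: ····██
··█···
·██·██
█····█
·█····
step 15: ······
███···
·█████
··█·██
····█·
step 16: ·█····
█···██
······
███···
···███

10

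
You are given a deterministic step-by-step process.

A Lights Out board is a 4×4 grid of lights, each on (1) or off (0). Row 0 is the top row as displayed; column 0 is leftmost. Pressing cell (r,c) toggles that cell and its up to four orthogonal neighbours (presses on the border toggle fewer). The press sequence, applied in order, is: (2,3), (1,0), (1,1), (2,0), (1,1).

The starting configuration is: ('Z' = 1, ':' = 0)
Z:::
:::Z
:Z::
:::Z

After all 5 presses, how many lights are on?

4

step 0: Z:::
:::Z
:Z::
:::Z
step 1: Z:::
::::
:ZZZ
::::
step 2: ::::
ZZ::
ZZZZ
::::
step 3: :Z::
::Z:
Z:ZZ
::::
step 4: :Z::
Z:Z:
:ZZZ
Z:::
step 5: ::::
:Z::
::ZZ
Z:::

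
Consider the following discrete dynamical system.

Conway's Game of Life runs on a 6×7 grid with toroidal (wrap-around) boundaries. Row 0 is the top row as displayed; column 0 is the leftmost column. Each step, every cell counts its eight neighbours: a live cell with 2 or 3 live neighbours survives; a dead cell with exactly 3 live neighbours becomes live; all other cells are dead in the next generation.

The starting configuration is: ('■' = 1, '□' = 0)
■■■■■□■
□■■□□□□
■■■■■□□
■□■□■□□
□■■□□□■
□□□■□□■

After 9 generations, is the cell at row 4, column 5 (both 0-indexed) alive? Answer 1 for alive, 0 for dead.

[0] ■■■■■□■
□■■□□□□
■■■■■□□
■□■□■□□
□■■□□□■
□□□■□□■
[1] □□□□■■■
□□□□□■■
■□□□■□□
□□□□■■■
□■■□□■■
□□□□■□■
[2] ■□□□■□□
■□□□□□□
■□□□■□□
□■□■■□□
□□□■□□□
□□□■■□□
[3] □□□■■□□
■■□□□□■
■■□■■□□
□□■■■□□
□□□□□□□
□□□■■□□
[4] ■□■■■■□
□■□□□■■
□□□□■■■
□■■□■□□
□□■□□□□
□□□■■□□
[5] ■■■□□□□
□■■□□□□
□■■■■□■
□■■□■□□
□■■□■□□
□■□□□■□
[6] ■□□□□□□
□□□□□□□
□□□□■■□
□□□□■□□
■□□□■■□
□□□■□□□
[7] □□□□□□□
□□□□□□□
□□□□■■□
□□□■□□■
□□□■■■□
□□□□■□■
[8] □□□□□□□
□□□□□□□
□□□□■■□
□□□■□□■
□□□■□□■
□□□■■□□
[9] □□□□□□□
□□□□□□□
□□□□■■□
□□□■□□■
□□■■□■□
□□□■■□□

1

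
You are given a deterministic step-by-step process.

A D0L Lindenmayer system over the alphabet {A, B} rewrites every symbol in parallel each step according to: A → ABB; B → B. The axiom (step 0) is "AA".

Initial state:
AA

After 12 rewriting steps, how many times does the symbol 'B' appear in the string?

48

t=0: AA
t=1: ABBABB
t=2: ABBBBABBBB
t=3: ABBBBBBABBBBBB
t=4: ABBBBBBBBABBBBBBBB
t=5: ABBBBBBBBBBABBBBBBBBBB
t=6: ABBBBBBBBBBBBABBBBBBBBBBBB
t=7: ABBBBBBBBBBBBBBABBBBBBBBBBBBBB
t=8: ABBBBBBBBBBBBBBBBABBBBBBBBBBBBBBBB
t=9: ABBBBBBBBBBBBBBBBBBABBBBBBBBBBBBBBBBBB
t=10: ABBBBBBBBBBBBBBBBBBBBABBBBBBBBBBBBBBBBBBBB
t=11: ABBBBBBBBBBBBBBBBBBBBBBABBBBBBBBBBBBBBBBBBBBBB
t=12: ABBBBBBBBBBBBBBBBBBBBBBBBABBBBBBBBBBBBBBBBBBBBBBBB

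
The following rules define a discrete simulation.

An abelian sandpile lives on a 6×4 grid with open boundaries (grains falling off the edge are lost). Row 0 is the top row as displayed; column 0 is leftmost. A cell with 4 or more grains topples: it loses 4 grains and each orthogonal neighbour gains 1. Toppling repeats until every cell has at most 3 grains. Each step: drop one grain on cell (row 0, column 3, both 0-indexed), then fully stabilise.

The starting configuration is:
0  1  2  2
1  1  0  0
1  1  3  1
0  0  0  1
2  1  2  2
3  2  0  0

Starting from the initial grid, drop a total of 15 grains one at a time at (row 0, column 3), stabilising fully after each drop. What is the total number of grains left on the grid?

0) 0  1  2  2
1  1  0  0
1  1  3  1
0  0  0  1
2  1  2  2
3  2  0  0
1) 0  1  2  3
1  1  0  0
1  1  3  1
0  0  0  1
2  1  2  2
3  2  0  0
2) 0  1  3  0
1  1  0  1
1  1  3  1
0  0  0  1
2  1  2  2
3  2  0  0
3) 0  1  3  1
1  1  0  1
1  1  3  1
0  0  0  1
2  1  2  2
3  2  0  0
4) 0  1  3  2
1  1  0  1
1  1  3  1
0  0  0  1
2  1  2  2
3  2  0  0
5) 0  1  3  3
1  1  0  1
1  1  3  1
0  0  0  1
2  1  2  2
3  2  0  0
6) 0  2  0  1
1  1  1  2
1  1  3  1
0  0  0  1
2  1  2  2
3  2  0  0
7) 0  2  0  2
1  1  1  2
1  1  3  1
0  0  0  1
2  1  2  2
3  2  0  0
8) 0  2  0  3
1  1  1  2
1  1  3  1
0  0  0  1
2  1  2  2
3  2  0  0
9) 0  2  1  0
1  1  1  3
1  1  3  1
0  0  0  1
2  1  2  2
3  2  0  0
10) 0  2  1  1
1  1  1  3
1  1  3  1
0  0  0  1
2  1  2  2
3  2  0  0
11) 0  2  1  2
1  1  1  3
1  1  3  1
0  0  0  1
2  1  2  2
3  2  0  0
12) 0  2  1  3
1  1  1  3
1  1  3  1
0  0  0  1
2  1  2  2
3  2  0  0
13) 0  2  2  1
1  1  2  0
1  1  3  2
0  0  0  1
2  1  2  2
3  2  0  0
14) 0  2  2  2
1  1  2  0
1  1  3  2
0  0  0  1
2  1  2  2
3  2  0  0
15) 0  2  2  3
1  1  2  0
1  1  3  2
0  0  0  1
2  1  2  2
3  2  0  0

31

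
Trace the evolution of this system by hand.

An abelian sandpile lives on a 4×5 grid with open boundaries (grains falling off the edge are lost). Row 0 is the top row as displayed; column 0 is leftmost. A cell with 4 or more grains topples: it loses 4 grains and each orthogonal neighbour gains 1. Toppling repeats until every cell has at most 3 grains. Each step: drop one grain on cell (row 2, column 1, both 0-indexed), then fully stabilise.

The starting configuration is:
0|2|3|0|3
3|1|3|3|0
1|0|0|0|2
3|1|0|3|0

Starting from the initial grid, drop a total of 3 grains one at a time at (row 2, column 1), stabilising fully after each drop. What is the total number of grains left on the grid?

t=0: 0|2|3|0|3
3|1|3|3|0
1|0|0|0|2
3|1|0|3|0
t=1: 0|2|3|0|3
3|1|3|3|0
1|1|0|0|2
3|1|0|3|0
t=2: 0|2|3|0|3
3|1|3|3|0
1|2|0|0|2
3|1|0|3|0
t=3: 0|2|3|0|3
3|1|3|3|0
1|3|0|0|2
3|1|0|3|0

31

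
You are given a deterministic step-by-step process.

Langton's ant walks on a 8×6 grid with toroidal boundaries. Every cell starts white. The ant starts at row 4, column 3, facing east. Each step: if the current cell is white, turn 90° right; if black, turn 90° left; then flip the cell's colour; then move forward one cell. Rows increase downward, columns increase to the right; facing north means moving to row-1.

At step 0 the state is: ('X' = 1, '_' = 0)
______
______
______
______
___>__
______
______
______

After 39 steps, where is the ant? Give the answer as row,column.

4,0

gen 0: ______
______
______
______
___>__
______
______
______
gen 1: ______
______
______
______
___X__
___v__
______
______
gen 2: ______
______
______
______
___X__
__<X__
______
______
gen 3: ______
______
______
______
__^X__
__XX__
______
______
gen 4: ______
______
______
______
__X>__
__XX__
______
______
gen 5: ______
______
______
___^__
__X___
__XX__
______
______
gen 6: ______
______
______
___X>_
__X___
__XX__
______
______
gen 7: ______
______
______
___XX_
__X_v_
__XX__
______
______
gen 8: ______
______
______
___XX_
__X<X_
__XX__
______
______
gen 9: ______
______
______
___^X_
__XXX_
__XX__
______
______
gen 10: ______
______
______
__<_X_
__XXX_
__XX__
______
______
gen 11: ______
______
__^___
__X_X_
__XXX_
__XX__
______
______
gen 12: ______
______
__X>__
__X_X_
__XXX_
__XX__
______
______
gen 13: ______
______
__XX__
__XvX_
__XXX_
__XX__
______
______
gen 14: ______
______
__XX__
__<XX_
__XXX_
__XX__
______
______
gen 15: ______
______
__XX__
___XX_
__vXX_
__XX__
______
______
gen 16: ______
______
__XX__
___XX_
___>X_
__XX__
______
______
gen 17: ______
______
__XX__
___^X_
____X_
__XX__
______
______
gen 18: ______
______
__XX__
__<_X_
____X_
__XX__
______
______
gen 19: ______
______
__^X__
__X_X_
____X_
__XX__
______
______
gen 20: ______
______
_<_X__
__X_X_
____X_
__XX__
______
______
gen 21: ______
_^____
_X_X__
__X_X_
____X_
__XX__
______
______
gen 22: ______
_X>___
_X_X__
__X_X_
____X_
__XX__
______
______
gen 23: ______
_XX___
_XvX__
__X_X_
____X_
__XX__
______
______
gen 24: ______
_XX___
_<XX__
__X_X_
____X_
__XX__
______
______
gen 25: ______
_XX___
__XX__
_vX_X_
____X_
__XX__
______
______
gen 26: ______
_XX___
__XX__
<XX_X_
____X_
__XX__
______
______
gen 27: ______
_XX___
^_XX__
XXX_X_
____X_
__XX__
______
______
gen 28: ______
_XX___
X>XX__
XXX_X_
____X_
__XX__
______
______
gen 29: ______
_XX___
XXXX__
XvX_X_
____X_
__XX__
______
______
gen 30: ______
_XX___
XXXX__
X_>_X_
____X_
__XX__
______
______
gen 31: ______
_XX___
XX^X__
X___X_
____X_
__XX__
______
______
gen 32: ______
_XX___
X<_X__
X___X_
____X_
__XX__
______
______
gen 33: ______
_XX___
X__X__
Xv__X_
____X_
__XX__
______
______
gen 34: ______
_XX___
X__X__
<X__X_
____X_
__XX__
______
______
gen 35: ______
_XX___
X__X__
_X__X_
v___X_
__XX__
______
______
gen 36: ______
_XX___
X__X__
_X__X_
X___X<
__XX__
______
______
gen 37: ______
_XX___
X__X__
_X__X^
X___XX
__XX__
______
______
gen 38: ______
_XX___
X__X__
>X__XX
X___XX
__XX__
______
______
gen 39: ______
_XX___
X__X__
XX__XX
v___XX
__XX__
______
______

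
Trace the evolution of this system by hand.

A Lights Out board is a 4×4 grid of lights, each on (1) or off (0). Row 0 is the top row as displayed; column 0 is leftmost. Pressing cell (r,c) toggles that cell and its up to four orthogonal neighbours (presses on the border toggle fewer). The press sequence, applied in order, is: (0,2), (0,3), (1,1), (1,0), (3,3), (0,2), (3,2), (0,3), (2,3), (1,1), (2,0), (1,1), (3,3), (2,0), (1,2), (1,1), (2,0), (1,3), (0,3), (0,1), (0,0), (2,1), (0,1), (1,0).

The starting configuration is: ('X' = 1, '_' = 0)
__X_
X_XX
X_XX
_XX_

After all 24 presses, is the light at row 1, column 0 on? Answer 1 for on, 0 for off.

1

t=0: __X_
X_XX
X_XX
_XX_
t=1: _X_X
X__X
X_XX
_XX_
t=2: _XX_
X___
X_XX
_XX_
t=3: __X_
_XX_
XXXX
_XX_
t=4: X_X_
X_X_
_XXX
_XX_
t=5: X_X_
X_X_
_XX_
_X_X
t=6: XX_X
X___
_XX_
_X_X
t=7: XX_X
X___
_X__
__X_
t=8: XXX_
X__X
_X__
__X_
t=9: XXX_
X___
_XXX
__XX
t=10: X_X_
_XX_
__XX
__XX
t=11: X_X_
XXX_
XXXX
X_XX
t=12: XXX_
____
X_XX
X_XX
t=13: XXX_
____
X_X_
X___
t=14: XXX_
X___
_XX_
____
t=15: XX__
XXXX
_X__
____
t=16: X___
___X
____
____
t=17: X___
X__X
XX__
X___
t=18: X__X
X_X_
XX_X
X___
t=19: X_X_
X_XX
XX_X
X___
t=20: _X__
XXXX
XX_X
X___
t=21: X___
_XXX
XX_X
X___
t=22: X___
__XX
__XX
XX__
t=23: _XX_
_XXX
__XX
XX__
t=24: XXX_
X_XX
X_XX
XX__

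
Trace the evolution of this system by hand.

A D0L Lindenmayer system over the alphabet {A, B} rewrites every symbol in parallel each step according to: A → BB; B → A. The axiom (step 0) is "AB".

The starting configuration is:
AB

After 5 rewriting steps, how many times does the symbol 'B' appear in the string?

8

gen 0: AB
gen 1: BBA
gen 2: AABB
gen 3: BBBBAA
gen 4: AAAABBBB
gen 5: BBBBBBBBAAAA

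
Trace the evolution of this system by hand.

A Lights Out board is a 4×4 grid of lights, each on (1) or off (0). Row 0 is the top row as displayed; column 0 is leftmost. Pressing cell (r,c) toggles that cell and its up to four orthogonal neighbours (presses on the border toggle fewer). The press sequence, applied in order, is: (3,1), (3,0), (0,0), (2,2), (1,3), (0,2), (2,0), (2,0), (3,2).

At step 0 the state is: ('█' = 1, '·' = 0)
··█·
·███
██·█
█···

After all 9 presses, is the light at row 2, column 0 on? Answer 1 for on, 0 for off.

0

k=0  ··█·
·███
██·█
█···
k=1  ··█·
·███
█··█
·██·
k=2  ··█·
·███
···█
█·█·
k=3  ███·
████
···█
█·█·
k=4  ███·
██·█
·██·
█···
k=5  ████
███·
·███
█···
k=6  █···
██··
·███
█···
k=7  █···
·█··
█·██
····
k=8  █···
██··
·███
█···
k=9  █···
██··
·█·█
████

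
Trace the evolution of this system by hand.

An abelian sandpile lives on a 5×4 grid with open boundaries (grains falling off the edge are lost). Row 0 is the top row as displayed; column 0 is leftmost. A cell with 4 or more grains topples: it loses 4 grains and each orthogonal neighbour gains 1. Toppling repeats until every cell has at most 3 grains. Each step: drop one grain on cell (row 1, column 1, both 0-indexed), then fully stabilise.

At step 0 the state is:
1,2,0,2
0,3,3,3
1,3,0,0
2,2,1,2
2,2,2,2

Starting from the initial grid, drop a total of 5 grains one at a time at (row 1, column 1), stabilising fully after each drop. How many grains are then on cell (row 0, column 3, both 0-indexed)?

3

k=0  1,2,0,2
0,3,3,3
1,3,0,0
2,2,1,2
2,2,2,2
k=1  1,3,1,3
1,2,1,0
2,0,2,1
2,3,1,2
2,2,2,2
k=2  1,3,1,3
1,3,1,0
2,0,2,1
2,3,1,2
2,2,2,2
k=3  2,0,2,3
2,1,2,0
2,1,2,1
2,3,1,2
2,2,2,2
k=4  2,0,2,3
2,2,2,0
2,1,2,1
2,3,1,2
2,2,2,2
k=5  2,0,2,3
2,3,2,0
2,1,2,1
2,3,1,2
2,2,2,2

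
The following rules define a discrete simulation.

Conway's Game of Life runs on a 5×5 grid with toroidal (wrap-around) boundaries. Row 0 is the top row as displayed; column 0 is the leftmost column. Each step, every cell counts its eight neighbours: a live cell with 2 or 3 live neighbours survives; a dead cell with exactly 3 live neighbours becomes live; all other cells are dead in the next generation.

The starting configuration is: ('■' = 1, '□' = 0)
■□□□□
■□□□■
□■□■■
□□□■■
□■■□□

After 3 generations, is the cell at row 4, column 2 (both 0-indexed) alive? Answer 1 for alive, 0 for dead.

[0] ■□□□□
■□□□■
□■□■■
□□□■■
□■■□□
[1] ■□□□■
□■□■□
□□■□□
□■□□■
■■■■■
[2] □□□□□
■■■■■
■■■■□
□□□□■
□□■□□
[3] ■□□□■
□□□□□
□□□□□
■□□□■
□□□□□

0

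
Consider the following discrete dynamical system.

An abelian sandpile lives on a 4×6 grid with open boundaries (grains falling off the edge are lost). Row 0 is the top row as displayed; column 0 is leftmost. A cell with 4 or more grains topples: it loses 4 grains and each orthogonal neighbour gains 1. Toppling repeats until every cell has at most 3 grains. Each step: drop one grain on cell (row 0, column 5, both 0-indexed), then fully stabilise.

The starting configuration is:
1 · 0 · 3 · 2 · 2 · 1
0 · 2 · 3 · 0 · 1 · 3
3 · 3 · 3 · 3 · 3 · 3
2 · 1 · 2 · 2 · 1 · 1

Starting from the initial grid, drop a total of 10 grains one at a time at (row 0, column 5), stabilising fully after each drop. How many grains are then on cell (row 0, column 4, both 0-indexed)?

3

t=0: 1 · 0 · 3 · 2 · 2 · 1
0 · 2 · 3 · 0 · 1 · 3
3 · 3 · 3 · 3 · 3 · 3
2 · 1 · 2 · 2 · 1 · 1
t=1: 1 · 0 · 3 · 2 · 2 · 2
0 · 2 · 3 · 0 · 1 · 3
3 · 3 · 3 · 3 · 3 · 3
2 · 1 · 2 · 2 · 1 · 1
t=2: 1 · 0 · 3 · 2 · 2 · 3
0 · 2 · 3 · 0 · 1 · 3
3 · 3 · 3 · 3 · 3 · 3
2 · 1 · 2 · 2 · 1 · 1
t=3: 1 · 2 · 0 · 3 · 3 · 1
2 · 0 · 2 · 2 · 3 · 1
0 · 2 · 2 · 1 · 1 · 1
3 · 2 · 3 · 3 · 2 · 2
t=4: 1 · 2 · 0 · 3 · 3 · 2
2 · 0 · 2 · 2 · 3 · 1
0 · 2 · 2 · 1 · 1 · 1
3 · 2 · 3 · 3 · 2 · 2
t=5: 1 · 2 · 0 · 3 · 3 · 3
2 · 0 · 2 · 2 · 3 · 1
0 · 2 · 2 · 1 · 1 · 1
3 · 2 · 3 · 3 · 2 · 2
t=6: 1 · 2 · 1 · 1 · 2 · 1
2 · 0 · 3 · 0 · 1 · 3
0 · 2 · 2 · 2 · 2 · 1
3 · 2 · 3 · 3 · 2 · 2
t=7: 1 · 2 · 1 · 1 · 2 · 2
2 · 0 · 3 · 0 · 1 · 3
0 · 2 · 2 · 2 · 2 · 1
3 · 2 · 3 · 3 · 2 · 2
t=8: 1 · 2 · 1 · 1 · 2 · 3
2 · 0 · 3 · 0 · 1 · 3
0 · 2 · 2 · 2 · 2 · 1
3 · 2 · 3 · 3 · 2 · 2
t=9: 1 · 2 · 1 · 1 · 3 · 1
2 · 0 · 3 · 0 · 2 · 0
0 · 2 · 2 · 2 · 2 · 2
3 · 2 · 3 · 3 · 2 · 2
t=10: 1 · 2 · 1 · 1 · 3 · 2
2 · 0 · 3 · 0 · 2 · 0
0 · 2 · 2 · 2 · 2 · 2
3 · 2 · 3 · 3 · 2 · 2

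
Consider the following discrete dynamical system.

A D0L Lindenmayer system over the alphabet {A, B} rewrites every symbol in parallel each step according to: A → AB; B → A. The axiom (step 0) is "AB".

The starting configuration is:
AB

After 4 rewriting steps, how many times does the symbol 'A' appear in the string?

8

[0] AB
[1] ABA
[2] ABAAB
[3] ABAABABA
[4] ABAABABAABAAB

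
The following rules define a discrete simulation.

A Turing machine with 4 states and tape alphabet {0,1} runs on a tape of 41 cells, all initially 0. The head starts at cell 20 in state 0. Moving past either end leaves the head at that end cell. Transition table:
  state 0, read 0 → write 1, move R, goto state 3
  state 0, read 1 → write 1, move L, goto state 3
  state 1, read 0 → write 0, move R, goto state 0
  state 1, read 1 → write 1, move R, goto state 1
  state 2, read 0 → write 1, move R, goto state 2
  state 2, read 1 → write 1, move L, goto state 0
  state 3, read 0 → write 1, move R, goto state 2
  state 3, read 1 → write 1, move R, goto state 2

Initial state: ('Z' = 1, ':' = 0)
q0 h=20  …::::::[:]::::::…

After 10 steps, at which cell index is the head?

30

[0] q0 h=20  …::::::[:]::::::…
[1] q3 h=21  …:::::Z[:]::::::…
[2] q2 h=22  …::::ZZ[:]::::::…
[3] q2 h=23  …:::ZZZ[:]::::::…
[4] q2 h=24  …::ZZZZ[:]::::::…
[5] q2 h=25  …:ZZZZZ[:]::::::…
[6] q2 h=26  …ZZZZZZ[:]::::::…
[7] q2 h=27  …ZZZZZZ[:]::::::…
[8] q2 h=28  …ZZZZZZ[:]::::::…
[9] q2 h=29  …ZZZZZZ[:]::::::…
[10] q2 h=30  …ZZZZZZ[:]::::::…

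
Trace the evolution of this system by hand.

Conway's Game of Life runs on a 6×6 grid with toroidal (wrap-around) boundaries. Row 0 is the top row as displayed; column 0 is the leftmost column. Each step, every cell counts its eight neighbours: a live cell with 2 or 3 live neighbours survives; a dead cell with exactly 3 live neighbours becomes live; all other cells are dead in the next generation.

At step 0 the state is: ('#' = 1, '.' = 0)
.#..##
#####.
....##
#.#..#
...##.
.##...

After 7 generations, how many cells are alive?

t=0: .#..##
#####.
....##
#.#..#
...##.
.##...
t=1: ....##
.##...
......
#.....
#..###
###..#
t=2: ...###
......
.#....
#...#.
..###.
.##...
t=3: ..###.
....#.
......
.##.##
..#.##
.#...#
t=4: ..####
....#.
...###
###.##
..#...
##...#
t=5: .###..
..#...
.##...
###...
..###.
##...#
t=6: ...#..
......
#..#..
#.....
...##.
#....#
t=7: ......
......
......
...###
#...#.
...#.#

7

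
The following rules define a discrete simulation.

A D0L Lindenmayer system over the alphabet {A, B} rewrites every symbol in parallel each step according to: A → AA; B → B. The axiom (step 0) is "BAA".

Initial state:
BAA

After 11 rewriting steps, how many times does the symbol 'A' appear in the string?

4096

0) BAA
1) BAAAA
2) BAAAAAAAA
3) BAAAAAAAAAAAAAAAA
4) BAAAAAAAAAAAAAAAAAAAAAAAAAAAAAAAA
5) BAAAAAAAAAAAAAAAAAAAAAAAAAAAAAAAAAAAAAAAAAAAAAAAAAAAAAAAAAAAAAAAA
6) BAAAAAAAAAAAAAAAAAAAAAAAAAAAAAAAAAAAAAAAAAAAAAAAAAAAAAAAAA…AAAAAAAAAAAAAAAAAAAAAAAAAAAAAAAAAAAAAAAAAAAAAAAAAAAAAAAAAA  (len 129)
7) BAAAAAAAAAAAAAAAAAAAAAAAAAAAAAAAAAAAAAAAAAAAAAAAAAAAAAAAAA…AAAAAAAAAAAAAAAAAAAAAAAAAAAAAAAAAAAAAAAAAAAAAAAAAAAAAAAAAA  (len 257)
8) BAAAAAAAAAAAAAAAAAAAAAAAAAAAAAAAAAAAAAAAAAAAAAAAAAAAAAAAAA…AAAAAAAAAAAAAAAAAAAAAAAAAAAAAAAAAAAAAAAAAAAAAAAAAAAAAAAAAA  (len 513)
9) BAAAAAAAAAAAAAAAAAAAAAAAAAAAAAAAAAAAAAAAAAAAAAAAAAAAAAAAAA…AAAAAAAAAAAAAAAAAAAAAAAAAAAAAAAAAAAAAAAAAAAAAAAAAAAAAAAAAA  (len 1025)
10) BAAAAAAAAAAAAAAAAAAAAAAAAAAAAAAAAAAAAAAAAAAAAAAAAAAAAAAAAA…AAAAAAAAAAAAAAAAAAAAAAAAAAAAAAAAAAAAAAAAAAAAAAAAAAAAAAAAAA  (len 2049)
11) BAAAAAAAAAAAAAAAAAAAAAAAAAAAAAAAAAAAAAAAAAAAAAAAAAAAAAAAAA…AAAAAAAAAAAAAAAAAAAAAAAAAAAAAAAAAAAAAAAAAAAAAAAAAAAAAAAAAA  (len 4097)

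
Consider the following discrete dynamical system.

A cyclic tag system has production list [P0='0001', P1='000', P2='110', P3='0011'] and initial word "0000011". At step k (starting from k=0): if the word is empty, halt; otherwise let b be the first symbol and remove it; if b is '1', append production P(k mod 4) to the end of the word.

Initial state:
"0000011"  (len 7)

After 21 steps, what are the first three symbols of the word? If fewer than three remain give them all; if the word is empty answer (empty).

[0] "0000011"  (len 7)
[1] "000011"  (len 6)
[2] "00011"  (len 5)
[3] "0011"  (len 4)
[4] "011"  (len 3)
[5] "11"  (len 2)
[6] "1000"  (len 4)
[7] "000110"  (len 6)
[8] "00110"  (len 5)
[9] "0110"  (len 4)
[10] "110"  (len 3)
[11] "10110"  (len 5)
[12] "01100011"  (len 8)
[13] "1100011"  (len 7)
[14] "100011000"  (len 9)
[15] "00011000110"  (len 11)
[16] "0011000110"  (len 10)
[17] "011000110"  (len 9)
[18] "11000110"  (len 8)
[19] "1000110110"  (len 10)
[20] "0001101100011"  (len 13)
[21] "001101100011"  (len 12)

001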